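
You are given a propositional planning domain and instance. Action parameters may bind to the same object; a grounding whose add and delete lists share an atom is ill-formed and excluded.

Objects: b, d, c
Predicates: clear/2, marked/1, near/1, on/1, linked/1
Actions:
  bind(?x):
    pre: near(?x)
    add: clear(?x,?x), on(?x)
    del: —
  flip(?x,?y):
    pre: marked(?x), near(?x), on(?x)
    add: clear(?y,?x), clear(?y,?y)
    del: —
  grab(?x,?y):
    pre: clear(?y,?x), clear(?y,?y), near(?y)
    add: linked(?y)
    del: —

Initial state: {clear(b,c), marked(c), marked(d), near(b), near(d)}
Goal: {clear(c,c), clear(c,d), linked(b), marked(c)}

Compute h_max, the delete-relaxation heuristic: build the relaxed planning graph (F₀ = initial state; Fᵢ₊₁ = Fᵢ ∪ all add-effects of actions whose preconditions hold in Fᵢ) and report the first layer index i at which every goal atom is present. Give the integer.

2

F0 = init (5 atoms)
F1 = F0 ∪ {clear(b,b), clear(d,d), on(b), on(d)}  (9 atoms)
F2 = F1 ∪ {clear(b,d), clear(c,c), clear(c,d), linked(b), linked(d)}  (14 atoms)
goal ⊆ F2  ⇒  h_max = 2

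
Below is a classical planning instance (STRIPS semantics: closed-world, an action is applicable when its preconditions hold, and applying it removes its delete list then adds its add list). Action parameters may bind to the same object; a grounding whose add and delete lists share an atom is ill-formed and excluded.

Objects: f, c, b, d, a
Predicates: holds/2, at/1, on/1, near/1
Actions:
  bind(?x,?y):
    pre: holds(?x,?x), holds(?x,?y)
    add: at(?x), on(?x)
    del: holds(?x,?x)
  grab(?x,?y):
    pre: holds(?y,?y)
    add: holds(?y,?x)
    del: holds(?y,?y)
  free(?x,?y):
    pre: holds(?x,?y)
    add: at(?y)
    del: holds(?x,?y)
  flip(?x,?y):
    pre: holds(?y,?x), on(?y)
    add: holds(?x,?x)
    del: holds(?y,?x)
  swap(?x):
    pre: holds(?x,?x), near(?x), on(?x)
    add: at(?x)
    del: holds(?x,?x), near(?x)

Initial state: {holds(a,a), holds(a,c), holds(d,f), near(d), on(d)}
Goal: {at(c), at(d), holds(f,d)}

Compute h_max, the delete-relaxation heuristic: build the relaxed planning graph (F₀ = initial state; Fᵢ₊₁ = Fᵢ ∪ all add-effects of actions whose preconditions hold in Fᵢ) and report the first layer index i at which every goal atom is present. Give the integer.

F0 = init (5 atoms)
F1 = F0 ∪ {at(a), at(c), at(f), holds(a,b), holds(a,d), holds(a,f), holds(f,f), on(a)}  (13 atoms)
F2 = F1 ∪ {at(b), at(d), holds(b,b), holds(c,c), holds(d,d), holds(f,a), holds(f,b), holds(f,c), holds(f,d), on(f)}  (23 atoms)
goal ⊆ F2  ⇒  h_max = 2

2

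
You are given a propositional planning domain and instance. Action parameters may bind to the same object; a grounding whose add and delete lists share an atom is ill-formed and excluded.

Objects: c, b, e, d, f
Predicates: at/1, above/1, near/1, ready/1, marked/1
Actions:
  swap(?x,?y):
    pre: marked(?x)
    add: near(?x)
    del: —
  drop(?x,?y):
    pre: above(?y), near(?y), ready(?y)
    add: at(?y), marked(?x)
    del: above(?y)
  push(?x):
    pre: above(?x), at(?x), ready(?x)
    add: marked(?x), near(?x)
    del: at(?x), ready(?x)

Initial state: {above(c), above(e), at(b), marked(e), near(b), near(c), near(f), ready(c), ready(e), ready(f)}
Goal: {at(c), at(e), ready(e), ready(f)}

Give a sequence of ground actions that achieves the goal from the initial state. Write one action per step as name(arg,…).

1. swap(e,c)  →  {above(c), above(e), at(b), marked(e), near(b), near(c), near(e), near(f), ready(c), ready(e), ready(f)}
2. drop(c,c)  →  {above(e), at(b), at(c), marked(c), marked(e), near(b), near(c), near(e), near(f), ready(c), ready(e), ready(f)}
3. drop(c,e)  →  {at(b), at(c), at(e), marked(c), marked(e), near(b), near(c), near(e), near(f), ready(c), ready(e), ready(f)}

swap(e,c); drop(c,c); drop(c,e)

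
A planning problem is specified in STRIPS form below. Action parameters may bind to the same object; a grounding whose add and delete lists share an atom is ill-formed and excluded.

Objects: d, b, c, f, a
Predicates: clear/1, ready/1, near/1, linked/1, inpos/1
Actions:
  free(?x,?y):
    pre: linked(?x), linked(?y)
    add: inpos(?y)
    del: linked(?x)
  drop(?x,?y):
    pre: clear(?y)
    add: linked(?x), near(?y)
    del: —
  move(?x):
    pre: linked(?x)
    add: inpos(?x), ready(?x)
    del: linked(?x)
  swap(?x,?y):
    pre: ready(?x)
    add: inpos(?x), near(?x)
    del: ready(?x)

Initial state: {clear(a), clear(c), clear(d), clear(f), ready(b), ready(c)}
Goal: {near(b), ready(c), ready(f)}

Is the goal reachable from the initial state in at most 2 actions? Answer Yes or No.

1. drop(f,d)  →  {clear(a), clear(c), clear(d), clear(f), linked(f), near(d), ready(b), ready(c)}
2. move(f)  →  {clear(a), clear(c), clear(d), clear(f), inpos(f), near(d), ready(b), ready(c), ready(f)}
3. swap(b,d)  →  {clear(a), clear(c), clear(d), clear(f), inpos(b), inpos(f), near(b), near(d), ready(c), ready(f)}
optimal plan length = 3; 3 > 2

No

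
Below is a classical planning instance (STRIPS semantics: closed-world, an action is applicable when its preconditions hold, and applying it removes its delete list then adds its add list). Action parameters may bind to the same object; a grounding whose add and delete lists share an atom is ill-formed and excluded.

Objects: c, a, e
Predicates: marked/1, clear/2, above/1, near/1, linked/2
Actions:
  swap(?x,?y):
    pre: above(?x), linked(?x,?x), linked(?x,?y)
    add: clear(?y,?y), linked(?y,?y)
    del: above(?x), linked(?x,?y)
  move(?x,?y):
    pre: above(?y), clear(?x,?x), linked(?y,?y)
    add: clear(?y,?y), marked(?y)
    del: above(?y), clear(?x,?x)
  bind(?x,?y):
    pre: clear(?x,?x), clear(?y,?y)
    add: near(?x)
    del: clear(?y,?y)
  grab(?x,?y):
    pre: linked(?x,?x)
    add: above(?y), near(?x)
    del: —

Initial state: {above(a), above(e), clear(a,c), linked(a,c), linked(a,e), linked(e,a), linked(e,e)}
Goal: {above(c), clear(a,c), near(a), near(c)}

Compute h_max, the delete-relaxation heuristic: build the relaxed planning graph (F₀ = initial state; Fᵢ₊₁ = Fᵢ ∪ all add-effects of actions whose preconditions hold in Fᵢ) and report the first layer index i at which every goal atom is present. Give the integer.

F0 = init (7 atoms)
F1 = F0 ∪ {above(c), clear(a,a), linked(a,a), near(e)}  (11 atoms)
F2 = F1 ∪ {clear(c,c), clear(e,e), linked(c,c), marked(e), near(a)}  (16 atoms)
F3 = F2 ∪ {marked(a), marked(c), near(c)}  (19 atoms)
goal ⊆ F3  ⇒  h_max = 3

3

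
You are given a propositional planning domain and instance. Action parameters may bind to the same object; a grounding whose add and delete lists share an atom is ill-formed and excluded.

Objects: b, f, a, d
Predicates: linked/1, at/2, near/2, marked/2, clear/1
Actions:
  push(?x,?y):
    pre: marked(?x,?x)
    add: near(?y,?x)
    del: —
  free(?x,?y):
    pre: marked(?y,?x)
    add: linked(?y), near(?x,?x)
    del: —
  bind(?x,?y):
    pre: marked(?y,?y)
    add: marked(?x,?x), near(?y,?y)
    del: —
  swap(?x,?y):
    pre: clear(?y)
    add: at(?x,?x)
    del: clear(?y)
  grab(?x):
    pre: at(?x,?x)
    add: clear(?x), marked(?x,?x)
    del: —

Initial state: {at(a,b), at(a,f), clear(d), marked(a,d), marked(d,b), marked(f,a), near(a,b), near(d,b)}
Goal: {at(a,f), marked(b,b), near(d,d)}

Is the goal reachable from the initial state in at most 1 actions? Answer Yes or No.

1. free(d,a)  →  {at(a,b), at(a,f), clear(d), linked(a), marked(a,d), marked(d,b), marked(f,a), near(a,b), near(d,b), near(d,d)}
2. swap(b,d)  →  {at(a,b), at(a,f), at(b,b), linked(a), marked(a,d), marked(d,b), marked(f,a), near(a,b), near(d,b), near(d,d)}
3. grab(b)  →  {at(a,b), at(a,f), at(b,b), clear(b), linked(a), marked(a,d), marked(b,b), marked(d,b), marked(f,a), near(a,b), near(d,b), near(d,d)}
optimal plan length = 3; 3 > 1

No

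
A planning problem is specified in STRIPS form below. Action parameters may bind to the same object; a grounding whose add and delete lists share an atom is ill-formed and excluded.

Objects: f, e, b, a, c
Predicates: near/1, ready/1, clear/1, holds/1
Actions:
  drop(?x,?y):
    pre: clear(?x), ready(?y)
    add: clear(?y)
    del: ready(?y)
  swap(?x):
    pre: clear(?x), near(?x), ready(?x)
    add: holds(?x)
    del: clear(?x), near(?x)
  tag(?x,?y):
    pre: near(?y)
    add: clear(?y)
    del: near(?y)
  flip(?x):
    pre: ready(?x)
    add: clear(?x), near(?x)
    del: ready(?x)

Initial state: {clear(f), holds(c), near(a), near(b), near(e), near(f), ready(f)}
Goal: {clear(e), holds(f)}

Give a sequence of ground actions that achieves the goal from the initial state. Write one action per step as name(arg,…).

swap(f); tag(f,e)

1. swap(f)  →  {holds(c), holds(f), near(a), near(b), near(e), ready(f)}
2. tag(f,e)  →  {clear(e), holds(c), holds(f), near(a), near(b), ready(f)}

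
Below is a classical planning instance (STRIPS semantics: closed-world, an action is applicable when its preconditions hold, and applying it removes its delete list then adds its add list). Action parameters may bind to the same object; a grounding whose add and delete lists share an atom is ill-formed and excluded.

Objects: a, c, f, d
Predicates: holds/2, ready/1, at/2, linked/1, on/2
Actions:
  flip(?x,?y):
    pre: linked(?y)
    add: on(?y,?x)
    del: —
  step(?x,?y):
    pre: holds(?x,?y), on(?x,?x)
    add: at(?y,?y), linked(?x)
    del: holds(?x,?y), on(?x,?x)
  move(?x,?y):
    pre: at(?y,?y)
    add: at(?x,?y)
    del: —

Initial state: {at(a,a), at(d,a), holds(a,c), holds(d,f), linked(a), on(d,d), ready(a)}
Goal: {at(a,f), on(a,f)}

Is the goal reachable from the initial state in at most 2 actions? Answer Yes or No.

1. flip(f,a)  →  {at(a,a), at(d,a), holds(a,c), holds(d,f), linked(a), on(a,f), on(d,d), ready(a)}
2. step(d,f)  →  {at(a,a), at(d,a), at(f,f), holds(a,c), linked(a), linked(d), on(a,f), ready(a)}
3. move(a,f)  →  {at(a,a), at(a,f), at(d,a), at(f,f), holds(a,c), linked(a), linked(d), on(a,f), ready(a)}
optimal plan length = 3; 3 > 2

No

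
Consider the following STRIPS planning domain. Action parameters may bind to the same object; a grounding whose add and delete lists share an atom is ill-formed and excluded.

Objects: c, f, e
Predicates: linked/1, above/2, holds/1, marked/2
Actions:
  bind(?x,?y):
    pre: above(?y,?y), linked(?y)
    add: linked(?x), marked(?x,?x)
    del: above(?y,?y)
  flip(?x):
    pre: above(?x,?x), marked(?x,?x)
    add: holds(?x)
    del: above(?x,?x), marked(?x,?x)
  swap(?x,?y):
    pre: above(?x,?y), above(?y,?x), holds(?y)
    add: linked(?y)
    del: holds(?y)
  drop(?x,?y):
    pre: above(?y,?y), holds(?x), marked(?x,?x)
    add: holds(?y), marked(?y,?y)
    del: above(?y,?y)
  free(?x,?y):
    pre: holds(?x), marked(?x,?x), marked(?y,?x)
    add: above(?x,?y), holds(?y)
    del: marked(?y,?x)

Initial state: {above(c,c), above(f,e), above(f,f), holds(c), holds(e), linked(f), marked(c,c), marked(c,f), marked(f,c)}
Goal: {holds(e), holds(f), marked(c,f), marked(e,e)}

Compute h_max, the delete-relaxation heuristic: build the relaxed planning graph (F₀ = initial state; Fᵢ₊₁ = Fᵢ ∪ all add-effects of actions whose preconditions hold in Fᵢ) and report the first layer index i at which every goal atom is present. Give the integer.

1

F0 = init (9 atoms)
F1 = F0 ∪ {above(c,f), holds(f), linked(c), linked(e), marked(e,e), marked(f,f)}  (15 atoms)
goal ⊆ F1  ⇒  h_max = 1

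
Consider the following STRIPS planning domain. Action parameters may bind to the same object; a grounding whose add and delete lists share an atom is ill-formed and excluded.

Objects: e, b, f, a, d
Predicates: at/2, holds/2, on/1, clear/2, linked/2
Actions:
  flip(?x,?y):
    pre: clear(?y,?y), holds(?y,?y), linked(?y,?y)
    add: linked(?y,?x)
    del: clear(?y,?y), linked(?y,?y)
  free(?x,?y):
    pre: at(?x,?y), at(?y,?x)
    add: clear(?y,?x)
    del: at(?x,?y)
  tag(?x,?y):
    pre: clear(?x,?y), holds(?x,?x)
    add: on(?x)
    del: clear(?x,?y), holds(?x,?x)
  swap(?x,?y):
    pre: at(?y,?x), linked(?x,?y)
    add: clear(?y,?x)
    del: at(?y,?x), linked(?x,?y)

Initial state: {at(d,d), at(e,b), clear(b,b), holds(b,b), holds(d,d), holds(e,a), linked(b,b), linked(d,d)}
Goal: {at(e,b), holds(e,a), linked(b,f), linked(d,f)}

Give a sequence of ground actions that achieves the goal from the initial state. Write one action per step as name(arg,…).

flip(f,b); free(d,d); flip(f,d)

1. flip(f,b)  →  {at(d,d), at(e,b), holds(b,b), holds(d,d), holds(e,a), linked(b,f), linked(d,d)}
2. free(d,d)  →  {at(e,b), clear(d,d), holds(b,b), holds(d,d), holds(e,a), linked(b,f), linked(d,d)}
3. flip(f,d)  →  {at(e,b), holds(b,b), holds(d,d), holds(e,a), linked(b,f), linked(d,f)}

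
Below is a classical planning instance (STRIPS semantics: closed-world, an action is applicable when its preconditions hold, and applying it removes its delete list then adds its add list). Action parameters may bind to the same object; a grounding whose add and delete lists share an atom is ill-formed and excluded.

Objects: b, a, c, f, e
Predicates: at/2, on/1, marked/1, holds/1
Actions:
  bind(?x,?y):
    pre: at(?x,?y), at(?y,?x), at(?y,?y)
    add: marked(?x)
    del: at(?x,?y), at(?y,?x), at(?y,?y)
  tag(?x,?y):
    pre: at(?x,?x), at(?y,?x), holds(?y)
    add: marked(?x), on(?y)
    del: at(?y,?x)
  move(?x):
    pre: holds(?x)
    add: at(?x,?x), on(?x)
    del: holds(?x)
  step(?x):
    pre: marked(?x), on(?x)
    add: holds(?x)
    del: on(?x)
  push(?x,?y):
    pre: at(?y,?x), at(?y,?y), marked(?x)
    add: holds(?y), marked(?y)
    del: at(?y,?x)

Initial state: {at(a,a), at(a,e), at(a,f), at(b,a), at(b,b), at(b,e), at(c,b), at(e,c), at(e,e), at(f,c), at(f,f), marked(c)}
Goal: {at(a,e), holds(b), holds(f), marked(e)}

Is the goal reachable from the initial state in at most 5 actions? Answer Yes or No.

Yes

1. bind(e,e)  →  {at(a,a), at(a,e), at(a,f), at(b,a), at(b,b), at(b,e), at(c,b), at(e,c), at(f,c), at(f,f), marked(c), marked(e)}
2. push(c,f)  →  {at(a,a), at(a,e), at(a,f), at(b,a), at(b,b), at(b,e), at(c,b), at(e,c), at(f,f), holds(f), marked(c), marked(e), marked(f)}
3. push(e,b)  →  {at(a,a), at(a,e), at(a,f), at(b,a), at(b,b), at(c,b), at(e,c), at(f,f), holds(b), holds(f), marked(b), marked(c), marked(e), marked(f)}
optimal plan length = 3; 3 ≤ 5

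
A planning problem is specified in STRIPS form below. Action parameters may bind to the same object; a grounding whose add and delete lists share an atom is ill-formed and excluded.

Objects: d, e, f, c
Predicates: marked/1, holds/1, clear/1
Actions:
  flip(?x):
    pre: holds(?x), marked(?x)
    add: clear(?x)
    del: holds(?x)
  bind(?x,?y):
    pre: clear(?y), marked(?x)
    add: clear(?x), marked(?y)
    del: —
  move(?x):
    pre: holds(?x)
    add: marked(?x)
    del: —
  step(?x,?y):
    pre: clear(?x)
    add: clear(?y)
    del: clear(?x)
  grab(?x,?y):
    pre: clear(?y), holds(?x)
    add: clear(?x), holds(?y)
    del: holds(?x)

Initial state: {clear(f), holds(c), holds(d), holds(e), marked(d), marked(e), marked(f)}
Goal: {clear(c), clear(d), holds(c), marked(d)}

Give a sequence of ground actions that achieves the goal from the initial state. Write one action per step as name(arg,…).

flip(d); step(f,c)

1. flip(d)  →  {clear(d), clear(f), holds(c), holds(e), marked(d), marked(e), marked(f)}
2. step(f,c)  →  {clear(c), clear(d), holds(c), holds(e), marked(d), marked(e), marked(f)}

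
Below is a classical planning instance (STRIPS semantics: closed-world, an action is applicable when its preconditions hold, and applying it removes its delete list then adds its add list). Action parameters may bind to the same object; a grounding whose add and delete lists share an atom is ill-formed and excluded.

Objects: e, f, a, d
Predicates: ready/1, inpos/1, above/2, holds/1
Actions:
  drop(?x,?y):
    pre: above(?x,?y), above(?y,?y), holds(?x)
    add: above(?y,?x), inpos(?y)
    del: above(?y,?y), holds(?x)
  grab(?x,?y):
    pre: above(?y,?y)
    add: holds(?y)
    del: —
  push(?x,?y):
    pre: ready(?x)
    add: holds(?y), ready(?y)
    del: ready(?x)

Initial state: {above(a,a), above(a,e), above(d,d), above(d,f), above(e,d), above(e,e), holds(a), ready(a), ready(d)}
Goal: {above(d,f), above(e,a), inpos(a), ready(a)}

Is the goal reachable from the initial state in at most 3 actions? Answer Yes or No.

1. drop(a,e)  →  {above(a,a), above(a,e), above(d,d), above(d,f), above(e,a), above(e,d), inpos(e), ready(a), ready(d)}
2. push(d,e)  →  {above(a,a), above(a,e), above(d,d), above(d,f), above(e,a), above(e,d), holds(e), inpos(e), ready(a), ready(e)}
3. drop(e,a)  →  {above(a,e), above(d,d), above(d,f), above(e,a), above(e,d), inpos(a), inpos(e), ready(a), ready(e)}
optimal plan length = 3; 3 ≤ 3

Yes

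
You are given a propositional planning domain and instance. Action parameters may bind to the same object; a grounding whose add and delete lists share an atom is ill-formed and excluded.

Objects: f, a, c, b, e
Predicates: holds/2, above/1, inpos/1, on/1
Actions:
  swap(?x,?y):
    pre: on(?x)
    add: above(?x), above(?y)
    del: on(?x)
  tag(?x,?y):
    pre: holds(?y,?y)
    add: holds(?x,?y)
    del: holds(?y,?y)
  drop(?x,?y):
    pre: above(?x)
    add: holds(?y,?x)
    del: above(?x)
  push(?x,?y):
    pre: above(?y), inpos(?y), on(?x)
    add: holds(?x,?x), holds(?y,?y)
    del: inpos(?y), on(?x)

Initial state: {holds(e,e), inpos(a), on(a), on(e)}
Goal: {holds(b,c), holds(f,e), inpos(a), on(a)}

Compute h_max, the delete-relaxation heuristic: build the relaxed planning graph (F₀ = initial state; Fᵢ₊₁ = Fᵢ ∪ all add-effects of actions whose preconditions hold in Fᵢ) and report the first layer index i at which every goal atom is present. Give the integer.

F0 = init (4 atoms)
F1 = F0 ∪ {above(a), above(b), above(c), above(e), above(f), holds(a,e), holds(b,e), holds(c,e), holds(f,e)}  (13 atoms)
F2 = F1 ∪ {holds(a,a), holds(a,b), holds(a,c), holds(a,f), holds(b,a), holds(b,b), holds(b,c), holds(b,f), holds(c,a), holds(c,b), holds(c,c), holds(c,f), holds(e,a), holds(e,b), holds(e,c), holds(e,f), holds(f,a), holds(f,b), holds(f,c), holds(f,f)}  (33 atoms)
goal ⊆ F2  ⇒  h_max = 2

2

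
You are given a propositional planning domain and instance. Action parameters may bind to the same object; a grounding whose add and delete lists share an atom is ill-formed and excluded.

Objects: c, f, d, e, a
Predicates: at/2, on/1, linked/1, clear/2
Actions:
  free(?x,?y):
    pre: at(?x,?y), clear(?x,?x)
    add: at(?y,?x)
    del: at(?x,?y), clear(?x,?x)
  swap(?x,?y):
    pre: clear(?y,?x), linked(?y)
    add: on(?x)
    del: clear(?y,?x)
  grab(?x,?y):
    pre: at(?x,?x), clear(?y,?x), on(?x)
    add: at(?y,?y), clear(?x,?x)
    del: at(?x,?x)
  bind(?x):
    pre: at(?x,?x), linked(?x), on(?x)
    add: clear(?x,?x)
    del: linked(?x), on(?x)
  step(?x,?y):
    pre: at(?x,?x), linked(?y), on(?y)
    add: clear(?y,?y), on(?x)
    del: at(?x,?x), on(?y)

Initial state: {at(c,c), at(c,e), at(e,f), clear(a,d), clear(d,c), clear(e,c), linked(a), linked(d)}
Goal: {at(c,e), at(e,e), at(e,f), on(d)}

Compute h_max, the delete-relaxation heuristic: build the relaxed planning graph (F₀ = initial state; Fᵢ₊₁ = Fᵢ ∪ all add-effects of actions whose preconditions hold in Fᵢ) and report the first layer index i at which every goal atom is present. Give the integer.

2

F0 = init (8 atoms)
F1 = F0 ∪ {on(c), on(d)}  (10 atoms)
F2 = F1 ∪ {at(d,d), at(e,e), clear(c,c), clear(d,d)}  (14 atoms)
goal ⊆ F2  ⇒  h_max = 2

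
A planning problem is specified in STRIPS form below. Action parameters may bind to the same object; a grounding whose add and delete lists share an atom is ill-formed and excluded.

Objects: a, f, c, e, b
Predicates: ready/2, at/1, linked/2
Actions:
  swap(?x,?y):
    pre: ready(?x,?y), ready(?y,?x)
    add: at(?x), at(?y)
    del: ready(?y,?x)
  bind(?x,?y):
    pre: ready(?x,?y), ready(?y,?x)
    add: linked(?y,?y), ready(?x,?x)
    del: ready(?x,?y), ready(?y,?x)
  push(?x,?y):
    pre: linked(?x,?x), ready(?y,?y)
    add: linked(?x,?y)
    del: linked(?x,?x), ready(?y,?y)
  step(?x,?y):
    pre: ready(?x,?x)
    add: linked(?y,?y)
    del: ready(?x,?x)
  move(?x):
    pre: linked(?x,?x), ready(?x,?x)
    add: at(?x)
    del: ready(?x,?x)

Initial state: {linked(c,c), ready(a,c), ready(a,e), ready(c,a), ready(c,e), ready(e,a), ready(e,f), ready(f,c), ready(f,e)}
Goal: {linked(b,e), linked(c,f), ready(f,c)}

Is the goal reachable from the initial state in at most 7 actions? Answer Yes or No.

1. bind(a,c)  →  {linked(c,c), ready(a,a), ready(a,e), ready(c,e), ready(e,a), ready(e,f), ready(f,c), ready(f,e)}
2. bind(f,e)  →  {linked(c,c), linked(e,e), ready(a,a), ready(a,e), ready(c,e), ready(e,a), ready(f,c), ready(f,f)}
3. bind(e,a)  →  {linked(a,a), linked(c,c), linked(e,e), ready(a,a), ready(c,e), ready(e,e), ready(f,c), ready(f,f)}
4. push(c,f)  →  {linked(a,a), linked(c,f), linked(e,e), ready(a,a), ready(c,e), ready(e,e), ready(f,c)}
5. step(a,b)  →  {linked(a,a), linked(b,b), linked(c,f), linked(e,e), ready(c,e), ready(e,e), ready(f,c)}
6. push(b,e)  →  {linked(a,a), linked(b,e), linked(c,f), linked(e,e), ready(c,e), ready(f,c)}
optimal plan length = 6; 6 ≤ 7

Yes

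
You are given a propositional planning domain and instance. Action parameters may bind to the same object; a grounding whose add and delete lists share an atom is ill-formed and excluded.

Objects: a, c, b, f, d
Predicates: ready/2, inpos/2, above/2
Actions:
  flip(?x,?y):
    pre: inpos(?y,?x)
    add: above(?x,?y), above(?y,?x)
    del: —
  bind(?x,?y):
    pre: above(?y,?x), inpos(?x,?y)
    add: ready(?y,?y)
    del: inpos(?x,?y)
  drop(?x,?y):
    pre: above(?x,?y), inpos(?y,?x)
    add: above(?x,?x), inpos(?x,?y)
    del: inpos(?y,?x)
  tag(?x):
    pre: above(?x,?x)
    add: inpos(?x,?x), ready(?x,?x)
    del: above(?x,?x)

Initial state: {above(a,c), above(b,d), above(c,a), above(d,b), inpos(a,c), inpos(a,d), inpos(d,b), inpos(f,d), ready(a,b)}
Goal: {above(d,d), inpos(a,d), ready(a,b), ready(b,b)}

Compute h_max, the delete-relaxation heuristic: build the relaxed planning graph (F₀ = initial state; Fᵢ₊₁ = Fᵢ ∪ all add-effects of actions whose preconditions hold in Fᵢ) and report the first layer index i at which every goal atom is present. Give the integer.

2

F0 = init (9 atoms)
F1 = F0 ∪ {above(a,d), above(b,b), above(c,c), above(d,a), above(d,f), above(f,d), inpos(b,d), inpos(c,a), ready(b,b), ready(c,c)}  (19 atoms)
F2 = F1 ∪ {above(a,a), above(d,d), inpos(b,b), inpos(c,c), inpos(d,a), inpos(d,f), ready(a,a), ready(d,d)}  (27 atoms)
goal ⊆ F2  ⇒  h_max = 2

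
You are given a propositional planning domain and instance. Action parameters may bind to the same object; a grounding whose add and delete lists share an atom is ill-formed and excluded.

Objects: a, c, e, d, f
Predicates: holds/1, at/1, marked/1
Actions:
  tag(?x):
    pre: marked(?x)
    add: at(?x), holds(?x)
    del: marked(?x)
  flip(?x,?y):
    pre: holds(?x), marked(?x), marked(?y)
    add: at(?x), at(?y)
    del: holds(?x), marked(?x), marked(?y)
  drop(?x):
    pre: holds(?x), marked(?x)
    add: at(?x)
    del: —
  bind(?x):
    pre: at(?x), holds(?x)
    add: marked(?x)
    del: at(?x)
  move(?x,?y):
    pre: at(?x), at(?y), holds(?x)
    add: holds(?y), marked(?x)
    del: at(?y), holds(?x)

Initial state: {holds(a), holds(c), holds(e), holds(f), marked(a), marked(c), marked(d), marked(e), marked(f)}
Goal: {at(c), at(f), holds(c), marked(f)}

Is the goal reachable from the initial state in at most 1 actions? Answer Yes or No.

1. tag(c)  →  {at(c), holds(a), holds(c), holds(e), holds(f), marked(a), marked(d), marked(e), marked(f)}
2. drop(f)  →  {at(c), at(f), holds(a), holds(c), holds(e), holds(f), marked(a), marked(d), marked(e), marked(f)}
optimal plan length = 2; 2 > 1

No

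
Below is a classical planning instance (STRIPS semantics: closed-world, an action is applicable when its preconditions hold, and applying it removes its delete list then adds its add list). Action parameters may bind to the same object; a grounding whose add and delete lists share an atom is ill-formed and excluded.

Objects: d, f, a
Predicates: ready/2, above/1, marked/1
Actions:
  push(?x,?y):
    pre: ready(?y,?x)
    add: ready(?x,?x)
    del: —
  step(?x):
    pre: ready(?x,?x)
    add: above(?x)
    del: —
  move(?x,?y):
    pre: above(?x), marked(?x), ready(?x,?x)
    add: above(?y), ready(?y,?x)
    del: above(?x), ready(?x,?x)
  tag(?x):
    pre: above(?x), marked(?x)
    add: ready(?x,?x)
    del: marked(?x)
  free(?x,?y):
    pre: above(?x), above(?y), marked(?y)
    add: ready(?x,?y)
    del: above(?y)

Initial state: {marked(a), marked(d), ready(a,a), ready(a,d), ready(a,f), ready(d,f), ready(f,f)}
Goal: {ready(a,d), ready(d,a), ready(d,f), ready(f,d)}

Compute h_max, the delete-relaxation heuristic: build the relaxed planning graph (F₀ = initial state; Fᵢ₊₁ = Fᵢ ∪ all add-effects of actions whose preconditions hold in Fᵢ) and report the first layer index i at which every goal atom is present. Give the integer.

3

F0 = init (7 atoms)
F1 = F0 ∪ {above(a), above(f), ready(d,d)}  (10 atoms)
F2 = F1 ∪ {above(d), ready(d,a), ready(f,a)}  (13 atoms)
F3 = F2 ∪ {ready(f,d)}  (14 atoms)
goal ⊆ F3  ⇒  h_max = 3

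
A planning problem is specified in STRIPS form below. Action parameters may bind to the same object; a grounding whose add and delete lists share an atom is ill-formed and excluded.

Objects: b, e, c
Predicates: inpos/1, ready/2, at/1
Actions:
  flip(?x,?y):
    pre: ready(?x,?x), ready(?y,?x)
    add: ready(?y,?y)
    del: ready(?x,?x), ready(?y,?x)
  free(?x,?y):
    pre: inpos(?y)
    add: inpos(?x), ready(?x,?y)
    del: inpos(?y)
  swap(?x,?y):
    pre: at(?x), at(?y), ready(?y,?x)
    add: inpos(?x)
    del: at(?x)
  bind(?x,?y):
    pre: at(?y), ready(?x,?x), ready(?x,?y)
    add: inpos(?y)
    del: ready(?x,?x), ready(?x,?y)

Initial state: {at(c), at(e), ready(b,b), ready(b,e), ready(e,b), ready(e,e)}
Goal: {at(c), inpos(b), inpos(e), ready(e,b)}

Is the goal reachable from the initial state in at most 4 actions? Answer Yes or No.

Yes

1. bind(b,e)  →  {at(c), at(e), inpos(e), ready(e,b), ready(e,e)}
2. free(b,e)  →  {at(c), at(e), inpos(b), ready(b,e), ready(e,b), ready(e,e)}
3. swap(e,e)  →  {at(c), inpos(b), inpos(e), ready(b,e), ready(e,b), ready(e,e)}
optimal plan length = 3; 3 ≤ 4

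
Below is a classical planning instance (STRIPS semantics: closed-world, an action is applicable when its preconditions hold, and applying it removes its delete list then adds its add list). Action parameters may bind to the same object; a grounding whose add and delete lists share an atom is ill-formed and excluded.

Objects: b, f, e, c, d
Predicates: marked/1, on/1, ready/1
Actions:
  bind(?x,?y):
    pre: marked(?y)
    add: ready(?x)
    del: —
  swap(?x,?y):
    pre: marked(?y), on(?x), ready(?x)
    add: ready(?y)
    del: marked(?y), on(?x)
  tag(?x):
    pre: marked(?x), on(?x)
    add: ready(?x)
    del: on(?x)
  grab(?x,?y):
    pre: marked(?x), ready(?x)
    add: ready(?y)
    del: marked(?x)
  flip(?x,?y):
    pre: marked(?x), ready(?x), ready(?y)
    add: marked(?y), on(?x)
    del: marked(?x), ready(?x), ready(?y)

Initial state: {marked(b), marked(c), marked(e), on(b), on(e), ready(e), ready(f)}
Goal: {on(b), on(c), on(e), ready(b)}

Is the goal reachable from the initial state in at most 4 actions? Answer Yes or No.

Yes

1. bind(b,b)  →  {marked(b), marked(c), marked(e), on(b), on(e), ready(b), ready(e), ready(f)}
2. bind(c,b)  →  {marked(b), marked(c), marked(e), on(b), on(e), ready(b), ready(c), ready(e), ready(f)}
3. flip(c,f)  →  {marked(b), marked(e), marked(f), on(b), on(c), on(e), ready(b), ready(e)}
optimal plan length = 3; 3 ≤ 4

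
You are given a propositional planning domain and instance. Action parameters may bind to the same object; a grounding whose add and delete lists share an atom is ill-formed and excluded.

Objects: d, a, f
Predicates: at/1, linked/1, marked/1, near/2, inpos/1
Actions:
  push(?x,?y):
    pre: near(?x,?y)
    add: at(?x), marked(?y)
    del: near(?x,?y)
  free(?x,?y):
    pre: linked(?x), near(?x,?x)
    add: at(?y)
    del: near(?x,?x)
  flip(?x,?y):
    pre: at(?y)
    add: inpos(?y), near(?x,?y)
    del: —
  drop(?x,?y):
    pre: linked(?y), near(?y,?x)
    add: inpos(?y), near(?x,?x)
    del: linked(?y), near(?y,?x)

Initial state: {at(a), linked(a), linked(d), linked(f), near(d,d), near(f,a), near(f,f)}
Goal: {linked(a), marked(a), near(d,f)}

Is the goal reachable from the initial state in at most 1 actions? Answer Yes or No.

No

1. push(f,a)  →  {at(a), at(f), linked(a), linked(d), linked(f), marked(a), near(d,d), near(f,f)}
2. flip(d,f)  →  {at(a), at(f), inpos(f), linked(a), linked(d), linked(f), marked(a), near(d,d), near(d,f), near(f,f)}
optimal plan length = 2; 2 > 1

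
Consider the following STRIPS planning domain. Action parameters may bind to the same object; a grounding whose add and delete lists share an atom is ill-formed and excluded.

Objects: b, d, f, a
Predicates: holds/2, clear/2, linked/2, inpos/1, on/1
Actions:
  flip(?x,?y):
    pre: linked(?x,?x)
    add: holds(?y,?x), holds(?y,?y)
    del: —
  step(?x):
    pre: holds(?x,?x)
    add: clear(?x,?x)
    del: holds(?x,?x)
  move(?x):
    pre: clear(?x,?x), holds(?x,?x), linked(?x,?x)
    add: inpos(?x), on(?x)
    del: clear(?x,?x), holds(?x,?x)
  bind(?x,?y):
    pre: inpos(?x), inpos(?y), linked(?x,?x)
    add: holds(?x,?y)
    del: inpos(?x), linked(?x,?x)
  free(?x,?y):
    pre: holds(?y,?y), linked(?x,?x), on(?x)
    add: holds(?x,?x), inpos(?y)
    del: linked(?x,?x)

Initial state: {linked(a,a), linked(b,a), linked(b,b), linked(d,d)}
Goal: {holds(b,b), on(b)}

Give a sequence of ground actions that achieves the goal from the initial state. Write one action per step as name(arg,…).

flip(b,b); step(b); flip(b,b); move(b); flip(b,b)

1. flip(b,b)  →  {holds(b,b), linked(a,a), linked(b,a), linked(b,b), linked(d,d)}
2. step(b)  →  {clear(b,b), linked(a,a), linked(b,a), linked(b,b), linked(d,d)}
3. flip(b,b)  →  {clear(b,b), holds(b,b), linked(a,a), linked(b,a), linked(b,b), linked(d,d)}
4. move(b)  →  {inpos(b), linked(a,a), linked(b,a), linked(b,b), linked(d,d), on(b)}
5. flip(b,b)  →  {holds(b,b), inpos(b), linked(a,a), linked(b,a), linked(b,b), linked(d,d), on(b)}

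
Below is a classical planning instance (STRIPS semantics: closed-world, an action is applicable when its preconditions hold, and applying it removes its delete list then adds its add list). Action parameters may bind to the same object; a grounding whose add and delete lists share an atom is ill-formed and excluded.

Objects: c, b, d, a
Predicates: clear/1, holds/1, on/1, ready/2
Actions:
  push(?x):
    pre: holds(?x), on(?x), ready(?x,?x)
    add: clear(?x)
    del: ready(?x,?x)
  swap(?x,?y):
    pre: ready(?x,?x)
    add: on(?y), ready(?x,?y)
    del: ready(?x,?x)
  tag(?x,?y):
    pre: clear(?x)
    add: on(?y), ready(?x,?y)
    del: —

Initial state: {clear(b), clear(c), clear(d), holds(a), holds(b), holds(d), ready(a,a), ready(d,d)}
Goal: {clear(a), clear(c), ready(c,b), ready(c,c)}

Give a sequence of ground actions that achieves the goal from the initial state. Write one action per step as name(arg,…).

swap(d,a); push(a); tag(c,c); tag(c,b)

1. swap(d,a)  →  {clear(b), clear(c), clear(d), holds(a), holds(b), holds(d), on(a), ready(a,a), ready(d,a)}
2. push(a)  →  {clear(a), clear(b), clear(c), clear(d), holds(a), holds(b), holds(d), on(a), ready(d,a)}
3. tag(c,c)  →  {clear(a), clear(b), clear(c), clear(d), holds(a), holds(b), holds(d), on(a), on(c), ready(c,c), ready(d,a)}
4. tag(c,b)  →  {clear(a), clear(b), clear(c), clear(d), holds(a), holds(b), holds(d), on(a), on(b), on(c), ready(c,b), ready(c,c), ready(d,a)}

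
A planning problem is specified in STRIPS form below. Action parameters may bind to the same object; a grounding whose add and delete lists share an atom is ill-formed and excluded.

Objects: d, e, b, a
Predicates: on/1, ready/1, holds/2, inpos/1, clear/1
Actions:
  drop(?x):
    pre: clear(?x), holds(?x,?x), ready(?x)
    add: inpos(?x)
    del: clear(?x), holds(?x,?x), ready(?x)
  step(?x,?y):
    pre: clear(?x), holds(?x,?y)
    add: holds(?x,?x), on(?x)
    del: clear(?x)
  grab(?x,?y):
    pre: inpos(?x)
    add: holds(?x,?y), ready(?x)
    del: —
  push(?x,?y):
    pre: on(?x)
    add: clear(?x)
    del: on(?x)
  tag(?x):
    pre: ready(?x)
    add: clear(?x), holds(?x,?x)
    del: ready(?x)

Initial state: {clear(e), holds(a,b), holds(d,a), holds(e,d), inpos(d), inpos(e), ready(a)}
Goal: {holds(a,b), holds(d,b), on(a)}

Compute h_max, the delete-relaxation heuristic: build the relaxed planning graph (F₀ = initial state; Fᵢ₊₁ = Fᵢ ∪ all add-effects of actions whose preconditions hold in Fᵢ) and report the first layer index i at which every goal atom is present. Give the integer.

F0 = init (7 atoms)
F1 = F0 ∪ {clear(a), holds(a,a), holds(d,b), holds(d,d), holds(d,e), holds(e,a), holds(e,b), holds(e,e), on(e), ready(d), ready(e)}  (18 atoms)
F2 = F1 ∪ {clear(d), inpos(a), on(a)}  (21 atoms)
goal ⊆ F2  ⇒  h_max = 2

2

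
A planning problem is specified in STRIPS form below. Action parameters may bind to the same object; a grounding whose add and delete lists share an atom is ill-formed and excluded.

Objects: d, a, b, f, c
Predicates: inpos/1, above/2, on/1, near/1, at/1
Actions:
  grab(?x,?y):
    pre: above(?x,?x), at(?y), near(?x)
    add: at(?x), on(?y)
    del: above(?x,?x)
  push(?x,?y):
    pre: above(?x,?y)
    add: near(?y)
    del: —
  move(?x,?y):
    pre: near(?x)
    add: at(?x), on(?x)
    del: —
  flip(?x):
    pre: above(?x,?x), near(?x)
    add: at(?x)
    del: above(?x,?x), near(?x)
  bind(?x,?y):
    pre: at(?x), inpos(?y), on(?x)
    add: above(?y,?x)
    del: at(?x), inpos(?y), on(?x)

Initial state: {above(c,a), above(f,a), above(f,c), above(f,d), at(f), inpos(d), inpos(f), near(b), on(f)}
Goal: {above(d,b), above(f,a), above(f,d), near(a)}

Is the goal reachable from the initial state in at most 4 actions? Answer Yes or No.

Yes

1. push(f,a)  →  {above(c,a), above(f,a), above(f,c), above(f,d), at(f), inpos(d), inpos(f), near(a), near(b), on(f)}
2. move(b,d)  →  {above(c,a), above(f,a), above(f,c), above(f,d), at(b), at(f), inpos(d), inpos(f), near(a), near(b), on(b), on(f)}
3. bind(b,d)  →  {above(c,a), above(d,b), above(f,a), above(f,c), above(f,d), at(f), inpos(f), near(a), near(b), on(f)}
optimal plan length = 3; 3 ≤ 4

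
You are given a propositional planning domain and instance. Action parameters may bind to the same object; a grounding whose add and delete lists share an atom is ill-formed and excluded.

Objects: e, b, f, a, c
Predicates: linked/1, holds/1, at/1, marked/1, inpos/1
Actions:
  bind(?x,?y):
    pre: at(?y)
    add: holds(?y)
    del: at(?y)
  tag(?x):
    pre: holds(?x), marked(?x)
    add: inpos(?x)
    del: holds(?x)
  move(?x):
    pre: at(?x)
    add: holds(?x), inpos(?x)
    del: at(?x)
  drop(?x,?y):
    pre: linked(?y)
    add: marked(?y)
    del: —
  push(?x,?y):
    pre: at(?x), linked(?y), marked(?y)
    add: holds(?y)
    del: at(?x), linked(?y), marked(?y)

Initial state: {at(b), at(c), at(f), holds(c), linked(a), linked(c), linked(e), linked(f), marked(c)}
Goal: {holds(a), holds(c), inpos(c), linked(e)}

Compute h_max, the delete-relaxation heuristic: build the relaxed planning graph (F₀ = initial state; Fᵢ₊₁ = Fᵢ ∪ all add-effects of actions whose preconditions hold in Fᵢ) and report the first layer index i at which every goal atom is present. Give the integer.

2

F0 = init (9 atoms)
F1 = F0 ∪ {holds(b), holds(f), inpos(b), inpos(c), inpos(f), marked(a), marked(e), marked(f)}  (17 atoms)
F2 = F1 ∪ {holds(a), holds(e)}  (19 atoms)
goal ⊆ F2  ⇒  h_max = 2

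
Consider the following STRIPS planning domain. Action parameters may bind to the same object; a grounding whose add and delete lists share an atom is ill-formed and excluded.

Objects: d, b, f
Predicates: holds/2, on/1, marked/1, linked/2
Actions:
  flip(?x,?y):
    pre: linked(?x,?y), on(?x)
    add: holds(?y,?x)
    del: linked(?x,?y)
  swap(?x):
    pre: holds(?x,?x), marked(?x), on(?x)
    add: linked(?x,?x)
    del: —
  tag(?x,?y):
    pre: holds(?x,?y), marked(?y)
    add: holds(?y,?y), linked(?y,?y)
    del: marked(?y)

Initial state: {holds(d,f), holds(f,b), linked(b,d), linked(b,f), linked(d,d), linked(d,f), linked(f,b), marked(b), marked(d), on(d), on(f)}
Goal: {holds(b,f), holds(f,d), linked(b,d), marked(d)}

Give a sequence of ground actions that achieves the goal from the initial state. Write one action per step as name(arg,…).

flip(d,f); flip(f,b)

1. flip(d,f)  →  {holds(d,f), holds(f,b), holds(f,d), linked(b,d), linked(b,f), linked(d,d), linked(f,b), marked(b), marked(d), on(d), on(f)}
2. flip(f,b)  →  {holds(b,f), holds(d,f), holds(f,b), holds(f,d), linked(b,d), linked(b,f), linked(d,d), marked(b), marked(d), on(d), on(f)}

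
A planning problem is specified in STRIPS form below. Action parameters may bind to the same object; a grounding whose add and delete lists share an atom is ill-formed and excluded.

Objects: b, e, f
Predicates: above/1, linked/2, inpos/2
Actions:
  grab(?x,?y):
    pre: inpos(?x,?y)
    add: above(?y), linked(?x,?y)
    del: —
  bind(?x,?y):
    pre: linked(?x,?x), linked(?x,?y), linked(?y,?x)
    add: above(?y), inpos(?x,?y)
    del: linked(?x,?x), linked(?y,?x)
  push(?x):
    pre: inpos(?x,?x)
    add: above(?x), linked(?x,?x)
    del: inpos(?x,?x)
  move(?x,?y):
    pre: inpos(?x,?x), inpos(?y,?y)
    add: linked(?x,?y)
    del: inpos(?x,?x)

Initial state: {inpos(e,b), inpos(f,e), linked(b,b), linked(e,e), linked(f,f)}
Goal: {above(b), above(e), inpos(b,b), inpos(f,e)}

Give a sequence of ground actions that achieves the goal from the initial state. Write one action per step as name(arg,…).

grab(f,e); bind(b,b)

1. grab(f,e)  →  {above(e), inpos(e,b), inpos(f,e), linked(b,b), linked(e,e), linked(f,e), linked(f,f)}
2. bind(b,b)  →  {above(b), above(e), inpos(b,b), inpos(e,b), inpos(f,e), linked(e,e), linked(f,e), linked(f,f)}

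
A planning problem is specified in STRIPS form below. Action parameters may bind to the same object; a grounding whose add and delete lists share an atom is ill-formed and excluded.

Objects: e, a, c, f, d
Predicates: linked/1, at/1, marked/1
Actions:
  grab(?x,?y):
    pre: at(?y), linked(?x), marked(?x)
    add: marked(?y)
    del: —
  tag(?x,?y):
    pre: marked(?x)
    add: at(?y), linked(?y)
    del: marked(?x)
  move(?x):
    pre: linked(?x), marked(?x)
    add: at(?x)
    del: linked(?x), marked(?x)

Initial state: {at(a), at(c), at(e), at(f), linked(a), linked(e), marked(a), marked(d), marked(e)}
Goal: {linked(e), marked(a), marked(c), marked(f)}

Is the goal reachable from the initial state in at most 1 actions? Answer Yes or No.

1. grab(e,c)  →  {at(a), at(c), at(e), at(f), linked(a), linked(e), marked(a), marked(c), marked(d), marked(e)}
2. grab(e,f)  →  {at(a), at(c), at(e), at(f), linked(a), linked(e), marked(a), marked(c), marked(d), marked(e), marked(f)}
optimal plan length = 2; 2 > 1

No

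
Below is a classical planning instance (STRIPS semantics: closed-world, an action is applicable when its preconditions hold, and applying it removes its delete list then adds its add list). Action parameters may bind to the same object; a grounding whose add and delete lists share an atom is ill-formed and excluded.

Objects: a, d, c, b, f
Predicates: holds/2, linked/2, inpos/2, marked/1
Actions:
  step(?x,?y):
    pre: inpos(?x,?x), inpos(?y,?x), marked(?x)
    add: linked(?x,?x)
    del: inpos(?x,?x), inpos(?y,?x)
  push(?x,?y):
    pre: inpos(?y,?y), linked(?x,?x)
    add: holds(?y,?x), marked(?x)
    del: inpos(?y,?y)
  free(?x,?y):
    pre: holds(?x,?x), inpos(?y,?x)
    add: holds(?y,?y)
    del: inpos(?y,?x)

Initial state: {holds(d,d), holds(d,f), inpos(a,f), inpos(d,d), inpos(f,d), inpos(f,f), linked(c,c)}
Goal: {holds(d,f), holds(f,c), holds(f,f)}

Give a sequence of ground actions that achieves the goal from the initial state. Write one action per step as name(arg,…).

push(c,f); free(d,f)

1. push(c,f)  →  {holds(d,d), holds(d,f), holds(f,c), inpos(a,f), inpos(d,d), inpos(f,d), linked(c,c), marked(c)}
2. free(d,f)  →  {holds(d,d), holds(d,f), holds(f,c), holds(f,f), inpos(a,f), inpos(d,d), linked(c,c), marked(c)}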